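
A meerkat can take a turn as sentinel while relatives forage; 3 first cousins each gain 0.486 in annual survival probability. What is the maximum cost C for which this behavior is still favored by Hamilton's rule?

r to a first cousin = 0.125 (first cousins share one grandparent pair — two paths of length 4: r = 2·(1/2)^4 = 1/8).
Hamilton's rule: n·r·B > C, so the trait is favored while C < n·r·B = 3·0.125·0.486 = 0.18225.

0.18225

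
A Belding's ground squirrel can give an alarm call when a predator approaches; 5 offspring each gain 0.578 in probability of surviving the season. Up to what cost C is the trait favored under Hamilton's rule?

1.445

r to an offspring = 1/2 (one parent–offspring link: r = (1/2)^1 = 1/2).
Hamilton's rule: n·r·B > C, so the trait is favored while C < n·r·B = 5·0.5·0.578 = 1.445.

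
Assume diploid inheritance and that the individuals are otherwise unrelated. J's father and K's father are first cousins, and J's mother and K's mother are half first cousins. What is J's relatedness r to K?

0.046875

With two independent routes of shared ancestry, r is the sum of the two contributions.
J and K are related in two ways: second cousins through their fathers (r = 1/32) and half second cousins through their mothers (r = 1/64).
r = 1/32 + 1/64 = 3/64 = 0.046875.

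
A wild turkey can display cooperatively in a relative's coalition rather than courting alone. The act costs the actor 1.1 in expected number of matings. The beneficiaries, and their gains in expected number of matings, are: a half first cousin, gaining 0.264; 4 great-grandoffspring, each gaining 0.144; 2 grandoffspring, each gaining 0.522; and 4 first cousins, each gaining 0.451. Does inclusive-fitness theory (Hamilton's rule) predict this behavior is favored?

Hamilton's rule: the trait is favored when the sum of r·B over every recipient exceeds the actor's cost C.
r to a half first cousin = 1/16 (half first cousins share one grandparent — one path of length 4: r = (1/2)^4 = 1/16).
r to a great-grandoffspring = 1/8 (three parent–offspring links: r = (1/2)^3 = 1/8).
r to a grandoffspring = 1/4 (two parent–offspring links: r = (1/2)^2 = 1/4).
r to a first cousin = 0.125 (first cousins share one grandparent pair — two paths of length 4: r = 2·(1/2)^4 = 1/8).
Summing one r·B term per recipient: 1·0.0625·0.264 + 4·0.125·0.144 + 2·0.25·0.522 + 4·0.125·0.451 = 0.575.
0.575 < 1.1: the indirect benefit is less than the cost.

No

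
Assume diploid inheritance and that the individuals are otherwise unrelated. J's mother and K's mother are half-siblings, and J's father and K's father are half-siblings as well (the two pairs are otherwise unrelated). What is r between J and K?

0.125

With two independent routes of shared ancestry, r is the sum of the two contributions.
J and K are related in two ways: half first cousins through their mothers (r = 1/16) and half first cousins through their fathers (r = 1/16).
r = 1/16 + 1/16 = 1/8 = 0.125.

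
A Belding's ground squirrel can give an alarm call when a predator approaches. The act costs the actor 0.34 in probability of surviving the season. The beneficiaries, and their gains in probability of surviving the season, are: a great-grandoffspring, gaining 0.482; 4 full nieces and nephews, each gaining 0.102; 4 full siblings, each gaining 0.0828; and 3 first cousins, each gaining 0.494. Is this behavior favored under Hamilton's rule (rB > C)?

Hamilton's rule: the trait is favored when the sum of r·B over every recipient exceeds the actor's cost C.
r to a great-grandoffspring = 0.125 (three parent–offspring links: r = (1/2)^3 = 1/8).
r to a full niece or nephew = 0.25 (full aunt/uncle↔niece/nephew: two paths of length 3 through the shared grandparent pair: r = 2·(1/2)^3 = 1/4).
r to a full sibling = 0.5 (full sibs share both parents — two paths of length 2: r = 2·(1/2)^2 = 1/2).
r to a first cousin = 1/8 (first cousins share one grandparent pair — two paths of length 4: r = 2·(1/2)^4 = 1/8).
Summing one r·B term per recipient: 1·0.125·0.482 + 4·0.25·0.102 + 4·0.5·0.0828 + 3·0.125·0.494 = 0.5131.
0.5131 > 0.34: the indirect benefit exceeds the cost.

Yes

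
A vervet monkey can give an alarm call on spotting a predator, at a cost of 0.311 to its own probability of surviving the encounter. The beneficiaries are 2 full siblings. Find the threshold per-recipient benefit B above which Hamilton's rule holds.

0.311

r to a full sibling = 1/2 (full sibs share both parents — two paths of length 2: r = 2·(1/2)^2 = 1/2).
Hamilton's rule with n recipients of equal r: n·r·B > C, so B > C/(n·r) = 0.311/(2·0.5) = 0.311.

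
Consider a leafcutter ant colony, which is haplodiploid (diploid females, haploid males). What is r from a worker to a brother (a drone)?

0.25

Her haploid brother carries none of their father's genes and a random half of their mother's genome; that half matches the maternal half of her own genome with probability 1/2: r = 1/2 · 1/2 = 1/4.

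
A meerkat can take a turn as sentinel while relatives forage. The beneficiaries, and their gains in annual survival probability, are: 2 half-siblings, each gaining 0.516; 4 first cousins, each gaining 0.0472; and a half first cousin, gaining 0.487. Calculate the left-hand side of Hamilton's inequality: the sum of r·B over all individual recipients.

0.3120375

r to a half-sibling = 1/4 (half-sibs share one parent — one path of length 2: r = (1/2)^2 = 1/4).
r to a first cousin = 1/8 (first cousins share one grandparent pair — two paths of length 4: r = 2·(1/2)^4 = 1/8).
r to a half first cousin = 0.0625 (half first cousins share one grandparent — one path of length 4: r = (1/2)^4 = 1/16).
Summing one r·B term per recipient: 2·0.25·0.516 + 4·0.125·0.0472 + 1·0.0625·0.487 = 0.3120375.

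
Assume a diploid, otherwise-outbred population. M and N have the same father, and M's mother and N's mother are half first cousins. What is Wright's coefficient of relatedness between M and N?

0.265625

Relatedness sums over independent paths through distinct common ancestors.
M and N are related in two ways: half-sibs through their shared father (r = 1/4) and half second cousins through their mothers (r = 1/64).
r = 1/4 + 1/64 = 17/64 = 0.265625.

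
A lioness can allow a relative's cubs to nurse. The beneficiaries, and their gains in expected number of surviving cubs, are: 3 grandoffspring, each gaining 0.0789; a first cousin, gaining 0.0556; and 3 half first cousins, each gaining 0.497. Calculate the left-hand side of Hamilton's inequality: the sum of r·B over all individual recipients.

r to a grandoffspring = 0.25 (two parent–offspring links: r = (1/2)^2 = 1/4).
r to a first cousin = 1/8 (first cousins share one grandparent pair — two paths of length 4: r = 2·(1/2)^4 = 1/8).
r to a half first cousin = 1/16 (half first cousins share one grandparent — one path of length 4: r = (1/2)^4 = 1/16).
Summing one r·B term per recipient: 3·0.25·0.0789 + 1·0.125·0.0556 + 3·0.0625·0.497 = 0.1593125.

0.1593125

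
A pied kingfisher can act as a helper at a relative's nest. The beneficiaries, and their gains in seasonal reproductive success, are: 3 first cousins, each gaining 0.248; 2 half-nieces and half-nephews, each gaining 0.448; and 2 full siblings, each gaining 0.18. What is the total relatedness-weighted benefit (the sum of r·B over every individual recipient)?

r to a first cousin = 0.125 (first cousins share one grandparent pair — two paths of length 4: r = 2·(1/2)^4 = 1/8).
r to a half-niece or half-nephew = 1/8 (half-aunt/uncle↔niece/nephew: one path of length 3: r = (1/2)^3 = 1/8).
r to a full sibling = 0.5 (full sibs share both parents — two paths of length 2: r = 2·(1/2)^2 = 1/2).
Summing one r·B term per recipient: 3·0.125·0.248 + 2·0.125·0.448 + 2·0.5·0.18 = 0.385.

0.385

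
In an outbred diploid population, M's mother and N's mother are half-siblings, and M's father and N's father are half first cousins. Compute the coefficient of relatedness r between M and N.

With two independent routes of shared ancestry, r is the sum of the two contributions.
M and N are related in two ways: half first cousins through their mothers (r = 1/16) and half second cousins through their fathers (r = 1/64).
r = 1/16 + 1/64 = 0.078125.

0.078125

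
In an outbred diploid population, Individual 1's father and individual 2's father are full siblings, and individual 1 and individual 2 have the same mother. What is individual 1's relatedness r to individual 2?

Independent pedigree routes through distinct common ancestors add.
Individual 1 and individual 2 are related in two ways: first cousins through their fathers (r = 1/8) and half-sibs through their shared mother (r = 1/4).
r = 1/8 + 1/4 = 0.375.

0.375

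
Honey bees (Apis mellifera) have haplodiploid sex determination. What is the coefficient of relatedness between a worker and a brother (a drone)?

Her haploid brother carries none of their father's genes and a random half of their mother's genome; that half matches the maternal half of her own genome with probability 1/2: r = 1/2 · 1/2 = 1/4.

0.25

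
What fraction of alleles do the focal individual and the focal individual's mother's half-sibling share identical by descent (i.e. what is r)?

Each parent–offspring link contributes a factor of 1/2, and independent paths through distinct common ancestors add.
Half-aunt/uncle↔niece/nephew: one path of length 3: r = (1/2)^3 = 1/8.

0.125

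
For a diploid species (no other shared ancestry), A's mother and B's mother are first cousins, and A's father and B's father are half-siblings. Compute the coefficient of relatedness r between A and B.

0.09375

With two independent routes of shared ancestry, r is the sum of the two contributions.
A and B are related in two ways: second cousins through their mothers (r = 1/32) and half first cousins through their fathers (r = 1/16).
r = 1/32 + 1/16 = 3/32 = 0.09375.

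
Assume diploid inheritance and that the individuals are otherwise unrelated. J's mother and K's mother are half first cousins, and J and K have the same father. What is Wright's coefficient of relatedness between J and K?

Wright's path rule: contributions from independent ancestry routes add.
J and K are related in two ways: half second cousins through their mothers (r = 1/64) and half-sibs through their shared father (r = 1/4).
r = 1/64 + 1/4 = 0.265625.

0.265625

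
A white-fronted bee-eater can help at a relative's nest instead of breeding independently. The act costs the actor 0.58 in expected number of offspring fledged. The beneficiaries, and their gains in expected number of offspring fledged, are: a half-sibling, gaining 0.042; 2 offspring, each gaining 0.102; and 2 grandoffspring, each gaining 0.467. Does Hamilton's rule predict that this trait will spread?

No

Hamilton's rule: the trait is favored when the sum of r·B over every recipient exceeds the actor's cost C.
r to a half-sibling = 0.25 (half-sibs share one parent — one path of length 2: r = (1/2)^2 = 1/4).
r to an offspring = 1/2 (one parent–offspring link: r = (1/2)^1 = 1/2).
r to a grandoffspring = 0.25 (two parent–offspring links: r = (1/2)^2 = 1/4).
Summing one r·B term per recipient: 1·0.25·0.042 + 2·0.5·0.102 + 2·0.25·0.467 = 0.346.
0.346 < 0.58: the indirect benefit is less than the cost.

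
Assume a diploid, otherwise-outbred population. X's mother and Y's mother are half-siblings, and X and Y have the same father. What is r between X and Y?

0.3125

With two independent routes of shared ancestry, r is the sum of the two contributions.
X and Y are related in two ways: half first cousins through their mothers (r = 1/16) and half-sibs through their shared father (r = 1/4).
r = 1/16 + 1/4 = 5/16 = 0.3125.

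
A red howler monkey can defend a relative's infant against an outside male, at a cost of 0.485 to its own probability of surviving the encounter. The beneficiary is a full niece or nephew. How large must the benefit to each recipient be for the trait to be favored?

r to a full niece or nephew = 0.25 (full aunt/uncle↔niece/nephew: two paths of length 3 through the shared grandparent pair: r = 2·(1/2)^3 = 1/4).
Hamilton's rule with n recipients of equal r: n·r·B > C, so B > C/(n·r) = 0.485/(1·0.25) = 1.94.

1.94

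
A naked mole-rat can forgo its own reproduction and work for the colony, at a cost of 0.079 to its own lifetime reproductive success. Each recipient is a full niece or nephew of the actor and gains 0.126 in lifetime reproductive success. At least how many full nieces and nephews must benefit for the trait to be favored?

3

r to a full niece or nephew = 0.25 (full aunt/uncle↔niece/nephew: two paths of length 3 through the shared grandparent pair: r = 2·(1/2)^3 = 1/4).
Hamilton's rule: n·r·B > C  ⇒  n > C/(r·B) = 0.079/(0.25·0.126) = 2.508.
The smallest integer exceeding 2.508 is 3.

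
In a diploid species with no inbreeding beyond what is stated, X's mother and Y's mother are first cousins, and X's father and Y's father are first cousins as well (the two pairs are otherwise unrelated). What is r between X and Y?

0.0625

Wright's path rule: contributions from independent ancestry routes add.
X and Y are related in two ways: second cousins through their mothers (r = 1/32) and second cousins through their fathers (r = 1/32).
r = 1/32 + 1/32 = 0.0625.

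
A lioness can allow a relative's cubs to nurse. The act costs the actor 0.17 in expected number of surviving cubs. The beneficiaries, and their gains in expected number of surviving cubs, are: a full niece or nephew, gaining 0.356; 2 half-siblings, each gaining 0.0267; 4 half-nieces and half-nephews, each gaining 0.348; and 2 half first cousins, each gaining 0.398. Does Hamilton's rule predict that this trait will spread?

Hamilton's rule: the trait is favored when the sum of r·B over every recipient exceeds the actor's cost C.
r to a full niece or nephew = 0.25 (full aunt/uncle↔niece/nephew: two paths of length 3 through the shared grandparent pair: r = 2·(1/2)^3 = 1/4).
r to a half-sibling = 1/4 (half-sibs share one parent — one path of length 2: r = (1/2)^2 = 1/4).
r to a half-niece or half-nephew = 1/8 (half-aunt/uncle↔niece/nephew: one path of length 3: r = (1/2)^3 = 1/8).
r to a half first cousin = 0.0625 (half first cousins share one grandparent — one path of length 4: r = (1/2)^4 = 1/16).
Summing one r·B term per recipient: 1·0.25·0.356 + 2·0.25·0.0267 + 4·0.125·0.348 + 2·0.0625·0.398 = 0.3261.
0.3261 > 0.17: the indirect benefit exceeds the cost.

Yes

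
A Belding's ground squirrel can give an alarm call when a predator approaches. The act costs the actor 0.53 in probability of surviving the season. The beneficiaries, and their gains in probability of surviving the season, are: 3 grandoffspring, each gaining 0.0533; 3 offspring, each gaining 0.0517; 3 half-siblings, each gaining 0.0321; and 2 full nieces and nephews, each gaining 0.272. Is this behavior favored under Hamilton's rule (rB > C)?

No

Hamilton's rule: the trait is favored when the sum of r·B over every recipient exceeds the actor's cost C.
r to a grandoffspring = 0.25 (two parent–offspring links: r = (1/2)^2 = 1/4).
r to an offspring = 0.5 (one parent–offspring link: r = (1/2)^1 = 1/2).
r to a half-sibling = 0.25 (half-sibs share one parent — one path of length 2: r = (1/2)^2 = 1/4).
r to a full niece or nephew = 1/4 (full aunt/uncle↔niece/nephew: two paths of length 3 through the shared grandparent pair: r = 2·(1/2)^3 = 1/4).
Summing one r·B term per recipient: 3·0.25·0.0533 + 3·0.5·0.0517 + 3·0.25·0.0321 + 2·0.25·0.272 = 0.2776.
0.2776 < 0.53: the indirect benefit is less than the cost.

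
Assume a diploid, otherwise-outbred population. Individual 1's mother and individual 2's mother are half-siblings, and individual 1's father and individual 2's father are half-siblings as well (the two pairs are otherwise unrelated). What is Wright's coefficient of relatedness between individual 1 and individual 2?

0.125

Relatedness sums over independent paths through distinct common ancestors.
Individual 1 and individual 2 are related in two ways: half first cousins through their mothers (r = 1/16) and half first cousins through their fathers (r = 1/16).
r = 1/16 + 1/16 = 1/8 = 0.125.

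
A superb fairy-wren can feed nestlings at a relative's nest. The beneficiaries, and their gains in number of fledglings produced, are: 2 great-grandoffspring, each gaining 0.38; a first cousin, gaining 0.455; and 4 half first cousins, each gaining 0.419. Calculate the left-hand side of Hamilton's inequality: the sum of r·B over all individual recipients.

r to a great-grandoffspring = 1/8 (three parent–offspring links: r = (1/2)^3 = 1/8).
r to a first cousin = 0.125 (first cousins share one grandparent pair — two paths of length 4: r = 2·(1/2)^4 = 1/8).
r to a half first cousin = 0.0625 (half first cousins share one grandparent — one path of length 4: r = (1/2)^4 = 1/16).
Summing one r·B term per recipient: 2·0.125·0.38 + 1·0.125·0.455 + 4·0.0625·0.419 = 0.256625.

0.256625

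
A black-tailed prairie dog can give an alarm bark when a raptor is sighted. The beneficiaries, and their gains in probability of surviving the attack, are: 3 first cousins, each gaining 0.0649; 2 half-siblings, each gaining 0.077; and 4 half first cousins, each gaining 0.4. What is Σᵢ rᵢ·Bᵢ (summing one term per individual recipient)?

0.1628375

r to a first cousin = 0.125 (first cousins share one grandparent pair — two paths of length 4: r = 2·(1/2)^4 = 1/8).
r to a half-sibling = 1/4 (half-sibs share one parent — one path of length 2: r = (1/2)^2 = 1/4).
r to a half first cousin = 1/16 (half first cousins share one grandparent — one path of length 4: r = (1/2)^4 = 1/16).
Summing one r·B term per recipient: 3·0.125·0.0649 + 2·0.25·0.077 + 4·0.0625·0.4 = 0.1628375.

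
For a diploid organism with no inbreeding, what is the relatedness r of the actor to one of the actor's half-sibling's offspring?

0.125

Each parent–offspring link contributes a factor of 1/2, and independent paths through distinct common ancestors add.
Half-aunt/uncle↔niece/nephew: one path of length 3: r = (1/2)^3 = 1/8.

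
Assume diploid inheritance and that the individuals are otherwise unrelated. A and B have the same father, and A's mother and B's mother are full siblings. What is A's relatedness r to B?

Relatedness sums over independent paths through distinct common ancestors.
A and B are related in two ways: half-sibs through their shared father (r = 1/4) and first cousins through their mothers (r = 1/8).
r = 1/4 + 1/8 = 3/8 = 0.375.

0.375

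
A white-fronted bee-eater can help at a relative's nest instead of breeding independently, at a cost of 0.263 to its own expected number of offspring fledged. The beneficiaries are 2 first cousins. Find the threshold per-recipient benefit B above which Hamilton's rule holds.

1.052

r to a first cousin = 1/8 (first cousins share one grandparent pair — two paths of length 4: r = 2·(1/2)^4 = 1/8).
Hamilton's rule with n recipients of equal r: n·r·B > C, so B > C/(n·r) = 0.263/(2·0.125) = 1.052.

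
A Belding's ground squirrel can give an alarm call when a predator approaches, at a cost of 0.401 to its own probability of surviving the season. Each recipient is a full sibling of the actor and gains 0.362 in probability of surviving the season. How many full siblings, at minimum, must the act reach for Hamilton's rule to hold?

r to a full sibling = 1/2 (full sibs share both parents — two paths of length 2: r = 2·(1/2)^2 = 1/2).
Hamilton's rule: n·r·B > C  ⇒  n > C/(r·B) = 0.401/(0.5·0.362) = 2.215.
The smallest integer exceeding 2.215 is 3.

3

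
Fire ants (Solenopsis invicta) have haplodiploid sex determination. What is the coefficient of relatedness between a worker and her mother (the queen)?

0.5

One meiotic link between diploid queen and diploid daughter: r = 1/2.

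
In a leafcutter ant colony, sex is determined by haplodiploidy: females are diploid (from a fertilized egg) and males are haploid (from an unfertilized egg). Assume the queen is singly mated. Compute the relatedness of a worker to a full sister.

0.75

Haplodiploid full sisters inherit their father's entire haploid genome identically (contributing 1/2) and on average half of their mother's contribution (1/2 · 1/2 = 1/4); r = 1/2 + 1/4 = 3/4.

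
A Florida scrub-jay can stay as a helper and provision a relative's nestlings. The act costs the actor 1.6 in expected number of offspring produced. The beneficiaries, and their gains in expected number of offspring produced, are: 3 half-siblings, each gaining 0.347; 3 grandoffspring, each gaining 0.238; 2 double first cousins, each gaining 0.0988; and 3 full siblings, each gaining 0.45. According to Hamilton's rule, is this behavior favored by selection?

Hamilton's rule: the trait is favored when the sum of r·B over every recipient exceeds the actor's cost C.
r to a half-sibling = 0.25 (half-sibs share one parent — one path of length 2: r = (1/2)^2 = 1/4).
r to a grandoffspring = 0.25 (two parent–offspring links: r = (1/2)^2 = 1/4).
r to a double first cousin = 1/4 (double first cousins share both grandparent pairs — four paths of length 4: r = 4·(1/2)^4 = 1/4).
r to a full sibling = 1/2 (full sibs share both parents — two paths of length 2: r = 2·(1/2)^2 = 1/2).
Summing one r·B term per recipient: 3·0.25·0.347 + 3·0.25·0.238 + 2·0.25·0.0988 + 3·0.5·0.45 = 1.16315.
1.16315 < 1.6: the indirect benefit is less than the cost.

No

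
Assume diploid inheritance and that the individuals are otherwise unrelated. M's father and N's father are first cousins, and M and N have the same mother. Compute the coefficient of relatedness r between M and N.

0.28125

Wright's path rule: contributions from independent ancestry routes add.
M and N are related in two ways: second cousins through their fathers (r = 1/32) and half-sibs through their shared mother (r = 1/4).
r = 1/32 + 1/4 = 9/32 = 0.28125.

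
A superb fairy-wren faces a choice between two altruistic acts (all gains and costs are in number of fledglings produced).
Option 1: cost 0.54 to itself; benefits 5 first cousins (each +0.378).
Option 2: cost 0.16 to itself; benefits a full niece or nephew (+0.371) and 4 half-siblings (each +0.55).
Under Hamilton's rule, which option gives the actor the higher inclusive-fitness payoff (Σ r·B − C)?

Option 2

Option 1: r to a first cousin = 0.125.
Option 1: Σ r·B − C = (5·0.125·0.378) − 0.54 = -0.30375.
Option 2: r to a full niece or nephew = 0.25.
Option 2: r to a half-sibling = 0.25.
Option 2: Σ r·B − C = (1·0.25·0.371 + 4·0.25·0.55) − 0.16 = 0.48275.
Option 2 has the higher net inclusive-fitness payoff.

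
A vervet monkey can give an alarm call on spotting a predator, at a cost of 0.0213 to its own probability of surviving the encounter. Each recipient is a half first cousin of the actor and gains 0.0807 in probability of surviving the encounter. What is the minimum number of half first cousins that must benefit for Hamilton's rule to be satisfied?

r to a half first cousin = 0.0625 (half first cousins share one grandparent — one path of length 4: r = (1/2)^4 = 1/16).
Hamilton's rule: n·r·B > C  ⇒  n > C/(r·B) = 0.0213/(0.0625·0.0807) = 4.223.
The smallest integer exceeding 4.223 is 5.

5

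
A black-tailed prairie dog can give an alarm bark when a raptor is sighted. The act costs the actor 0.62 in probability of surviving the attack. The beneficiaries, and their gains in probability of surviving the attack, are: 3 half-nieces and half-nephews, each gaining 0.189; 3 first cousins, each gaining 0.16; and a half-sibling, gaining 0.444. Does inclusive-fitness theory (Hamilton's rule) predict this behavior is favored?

Hamilton's rule: the trait is favored when the sum of r·B over every recipient exceeds the actor's cost C.
r to a half-niece or half-nephew = 1/8 (half-aunt/uncle↔niece/nephew: one path of length 3: r = (1/2)^3 = 1/8).
r to a first cousin = 0.125 (first cousins share one grandparent pair — two paths of length 4: r = 2·(1/2)^4 = 1/8).
r to a half-sibling = 1/4 (half-sibs share one parent — one path of length 2: r = (1/2)^2 = 1/4).
Summing one r·B term per recipient: 3·0.125·0.189 + 3·0.125·0.16 + 1·0.25·0.444 = 0.241875.
0.241875 < 0.62: the indirect benefit is less than the cost.

No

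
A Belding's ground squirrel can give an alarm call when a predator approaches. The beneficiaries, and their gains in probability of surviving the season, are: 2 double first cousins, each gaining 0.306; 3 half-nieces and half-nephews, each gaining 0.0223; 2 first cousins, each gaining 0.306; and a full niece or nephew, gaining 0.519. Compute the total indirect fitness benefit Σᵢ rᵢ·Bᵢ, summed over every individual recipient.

0.3676125

r to a double first cousin = 1/4 (double first cousins share both grandparent pairs — four paths of length 4: r = 4·(1/2)^4 = 1/4).
r to a half-niece or half-nephew = 1/8 (half-aunt/uncle↔niece/nephew: one path of length 3: r = (1/2)^3 = 1/8).
r to a first cousin = 1/8 (first cousins share one grandparent pair — two paths of length 4: r = 2·(1/2)^4 = 1/8).
r to a full niece or nephew = 1/4 (full aunt/uncle↔niece/nephew: two paths of length 3 through the shared grandparent pair: r = 2·(1/2)^3 = 1/4).
Summing one r·B term per recipient: 2·0.25·0.306 + 3·0.125·0.0223 + 2·0.125·0.306 + 1·0.25·0.519 = 0.3676125.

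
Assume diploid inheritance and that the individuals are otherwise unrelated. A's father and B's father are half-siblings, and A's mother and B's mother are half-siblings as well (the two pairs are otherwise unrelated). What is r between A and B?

0.125

Wright's path rule: contributions from independent ancestry routes add.
A and B are related in two ways: half first cousins through their fathers (r = 1/16) and half first cousins through their mothers (r = 1/16).
r = 1/16 + 1/16 = 0.125.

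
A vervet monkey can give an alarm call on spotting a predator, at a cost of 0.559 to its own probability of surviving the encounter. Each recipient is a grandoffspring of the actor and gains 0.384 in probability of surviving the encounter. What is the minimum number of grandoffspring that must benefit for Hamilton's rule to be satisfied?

r to a grandoffspring = 0.25 (two parent–offspring links: r = (1/2)^2 = 1/4).
Hamilton's rule: n·r·B > C  ⇒  n > C/(r·B) = 0.559/(0.25·0.384) = 5.823.
The smallest integer exceeding 5.823 is 6.

6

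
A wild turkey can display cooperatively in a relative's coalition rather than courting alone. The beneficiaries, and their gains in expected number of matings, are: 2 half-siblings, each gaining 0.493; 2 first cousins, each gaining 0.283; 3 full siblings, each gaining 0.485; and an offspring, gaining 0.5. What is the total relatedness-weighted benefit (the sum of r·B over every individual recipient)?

r to a half-sibling = 1/4 (half-sibs share one parent — one path of length 2: r = (1/2)^2 = 1/4).
r to a first cousin = 1/8 (first cousins share one grandparent pair — two paths of length 4: r = 2·(1/2)^4 = 1/8).
r to a full sibling = 0.5 (full sibs share both parents — two paths of length 2: r = 2·(1/2)^2 = 1/2).
r to an offspring = 0.5 (one parent–offspring link: r = (1/2)^1 = 1/2).
Summing one r·B term per recipient: 2·0.25·0.493 + 2·0.125·0.283 + 3·0.5·0.485 + 1·0.5·0.5 = 1.29475.

1.29475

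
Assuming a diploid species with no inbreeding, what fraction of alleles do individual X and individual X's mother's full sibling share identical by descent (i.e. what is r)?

Each parent–offspring link contributes a factor of 1/2, and independent paths through distinct common ancestors add.
Full aunt/uncle↔niece/nephew: two paths of length 3 through the shared grandparent pair: r = 2·(1/2)^3 = 1/4.

0.25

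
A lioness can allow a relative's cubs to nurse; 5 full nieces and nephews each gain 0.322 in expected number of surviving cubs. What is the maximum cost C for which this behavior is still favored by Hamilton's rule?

0.4025

r to a full niece or nephew = 1/4 (full aunt/uncle↔niece/nephew: two paths of length 3 through the shared grandparent pair: r = 2·(1/2)^3 = 1/4).
Hamilton's rule: n·r·B > C, so the trait is favored while C < n·r·B = 5·0.25·0.322 = 0.4025.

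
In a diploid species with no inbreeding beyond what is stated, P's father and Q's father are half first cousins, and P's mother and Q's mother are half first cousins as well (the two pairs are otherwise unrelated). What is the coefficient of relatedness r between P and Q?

0.03125

Relatedness sums over independent paths through distinct common ancestors.
P and Q are related in two ways: half second cousins through their fathers (r = 1/64) and half second cousins through their mothers (r = 1/64).
r = 1/64 + 1/64 = 1/32 = 0.03125.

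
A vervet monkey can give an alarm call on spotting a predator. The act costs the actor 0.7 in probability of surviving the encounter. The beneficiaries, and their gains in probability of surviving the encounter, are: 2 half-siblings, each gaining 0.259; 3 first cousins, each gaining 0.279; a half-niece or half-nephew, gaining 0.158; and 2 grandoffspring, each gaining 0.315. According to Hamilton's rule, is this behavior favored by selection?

Hamilton's rule: the trait is favored when the sum of r·B over every recipient exceeds the actor's cost C.
r to a half-sibling = 1/4 (half-sibs share one parent — one path of length 2: r = (1/2)^2 = 1/4).
r to a first cousin = 0.125 (first cousins share one grandparent pair — two paths of length 4: r = 2·(1/2)^4 = 1/8).
r to a half-niece or half-nephew = 1/8 (half-aunt/uncle↔niece/nephew: one path of length 3: r = (1/2)^3 = 1/8).
r to a grandoffspring = 1/4 (two parent–offspring links: r = (1/2)^2 = 1/4).
Summing one r·B term per recipient: 2·0.25·0.259 + 3·0.125·0.279 + 1·0.125·0.158 + 2·0.25·0.315 = 0.411375.
0.411375 < 0.7: the indirect benefit is less than the cost.

No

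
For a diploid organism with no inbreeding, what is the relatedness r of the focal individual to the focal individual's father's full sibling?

0.25

Each parent–offspring link contributes a factor of 1/2, and independent paths through distinct common ancestors add.
Full aunt/uncle↔niece/nephew: two paths of length 3 through the shared grandparent pair: r = 2·(1/2)^3 = 1/4.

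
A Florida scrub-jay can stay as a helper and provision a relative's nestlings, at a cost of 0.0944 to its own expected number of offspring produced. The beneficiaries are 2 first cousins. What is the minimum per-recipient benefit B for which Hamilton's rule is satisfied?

r to a first cousin = 1/8 (first cousins share one grandparent pair — two paths of length 4: r = 2·(1/2)^4 = 1/8).
Hamilton's rule with n recipients of equal r: n·r·B > C, so B > C/(n·r) = 0.0944/(2·0.125) = 0.3776.

0.3776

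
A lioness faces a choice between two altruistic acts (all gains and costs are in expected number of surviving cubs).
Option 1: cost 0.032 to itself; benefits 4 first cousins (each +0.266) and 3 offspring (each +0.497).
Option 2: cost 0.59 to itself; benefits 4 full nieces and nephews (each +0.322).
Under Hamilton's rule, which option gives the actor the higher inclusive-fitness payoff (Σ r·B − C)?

Option 1

Option 1: r to a first cousin = 0.125.
Option 1: r to an offspring = 0.5.
Option 1: Σ r·B − C = (4·0.125·0.266 + 3·0.5·0.497) − 0.032 = 0.8465.
Option 2: r to a full niece or nephew = 0.25.
Option 2: Σ r·B − C = (4·0.25·0.322) − 0.59 = -0.268.
Option 1 has the higher net inclusive-fitness payoff.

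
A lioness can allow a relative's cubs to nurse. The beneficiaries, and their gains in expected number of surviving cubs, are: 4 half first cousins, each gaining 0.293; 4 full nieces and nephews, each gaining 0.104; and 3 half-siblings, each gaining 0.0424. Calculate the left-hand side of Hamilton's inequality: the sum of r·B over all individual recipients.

r to a half first cousin = 0.0625 (half first cousins share one grandparent — one path of length 4: r = (1/2)^4 = 1/16).
r to a full niece or nephew = 1/4 (full aunt/uncle↔niece/nephew: two paths of length 3 through the shared grandparent pair: r = 2·(1/2)^3 = 1/4).
r to a half-sibling = 1/4 (half-sibs share one parent — one path of length 2: r = (1/2)^2 = 1/4).
Summing one r·B term per recipient: 4·0.0625·0.293 + 4·0.25·0.104 + 3·0.25·0.0424 = 0.20905.

0.20905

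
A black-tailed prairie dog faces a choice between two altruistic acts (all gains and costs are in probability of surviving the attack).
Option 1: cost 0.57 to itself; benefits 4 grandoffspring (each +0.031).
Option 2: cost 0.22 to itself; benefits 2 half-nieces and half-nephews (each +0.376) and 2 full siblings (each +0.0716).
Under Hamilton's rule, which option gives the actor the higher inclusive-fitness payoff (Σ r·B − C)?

Option 1: r to a grandoffspring = 0.25.
Option 1: Σ r·B − C = (4·0.25·0.031) − 0.57 = -0.539.
Option 2: r to a half-niece or half-nephew = 0.125.
Option 2: r to a full sibling = 0.5.
Option 2: Σ r·B − C = (2·0.125·0.376 + 2·0.5·0.0716) − 0.22 = -0.0544.
Option 2 has the higher net inclusive-fitness payoff.

Option 2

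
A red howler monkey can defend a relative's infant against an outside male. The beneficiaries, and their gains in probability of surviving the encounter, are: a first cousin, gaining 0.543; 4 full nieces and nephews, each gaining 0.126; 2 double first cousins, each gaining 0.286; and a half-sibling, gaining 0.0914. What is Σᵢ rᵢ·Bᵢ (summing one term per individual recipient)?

r to a first cousin = 1/8 (first cousins share one grandparent pair — two paths of length 4: r = 2·(1/2)^4 = 1/8).
r to a full niece or nephew = 0.25 (full aunt/uncle↔niece/nephew: two paths of length 3 through the shared grandparent pair: r = 2·(1/2)^3 = 1/4).
r to a double first cousin = 0.25 (double first cousins share both grandparent pairs — four paths of length 4: r = 4·(1/2)^4 = 1/4).
r to a half-sibling = 0.25 (half-sibs share one parent — one path of length 2: r = (1/2)^2 = 1/4).
Summing one r·B term per recipient: 1·0.125·0.543 + 4·0.25·0.126 + 2·0.25·0.286 + 1·0.25·0.0914 = 0.359725.

0.359725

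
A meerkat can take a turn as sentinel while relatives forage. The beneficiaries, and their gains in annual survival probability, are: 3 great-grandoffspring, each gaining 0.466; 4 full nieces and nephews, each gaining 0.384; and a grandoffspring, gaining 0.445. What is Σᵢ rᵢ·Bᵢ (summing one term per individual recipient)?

r to a great-grandoffspring = 1/8 (three parent–offspring links: r = (1/2)^3 = 1/8).
r to a full niece or nephew = 0.25 (full aunt/uncle↔niece/nephew: two paths of length 3 through the shared grandparent pair: r = 2·(1/2)^3 = 1/4).
r to a grandoffspring = 0.25 (two parent–offspring links: r = (1/2)^2 = 1/4).
Summing one r·B term per recipient: 3·0.125·0.466 + 4·0.25·0.384 + 1·0.25·0.445 = 0.67.

0.67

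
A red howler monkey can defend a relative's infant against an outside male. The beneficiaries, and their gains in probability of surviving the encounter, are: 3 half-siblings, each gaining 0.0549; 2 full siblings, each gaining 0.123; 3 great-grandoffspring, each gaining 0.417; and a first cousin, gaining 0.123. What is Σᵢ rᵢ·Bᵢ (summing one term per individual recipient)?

0.335925

r to a half-sibling = 0.25 (half-sibs share one parent — one path of length 2: r = (1/2)^2 = 1/4).
r to a full sibling = 1/2 (full sibs share both parents — two paths of length 2: r = 2·(1/2)^2 = 1/2).
r to a great-grandoffspring = 0.125 (three parent–offspring links: r = (1/2)^3 = 1/8).
r to a first cousin = 0.125 (first cousins share one grandparent pair — two paths of length 4: r = 2·(1/2)^4 = 1/8).
Summing one r·B term per recipient: 3·0.25·0.0549 + 2·0.5·0.123 + 3·0.125·0.417 + 1·0.125·0.123 = 0.335925.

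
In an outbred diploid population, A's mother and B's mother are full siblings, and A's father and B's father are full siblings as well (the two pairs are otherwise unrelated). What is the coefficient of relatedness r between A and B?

0.25

Wright's path rule: contributions from independent ancestry routes add.
A and B are related in two ways: first cousins through their mothers (r = 1/8) and first cousins through their fathers (r = 1/8) — i.e. double first cousins.
r = 1/8 + 1/8 = 0.25.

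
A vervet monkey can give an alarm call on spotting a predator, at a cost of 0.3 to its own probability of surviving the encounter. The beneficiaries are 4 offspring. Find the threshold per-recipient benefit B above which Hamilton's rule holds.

0.15

r to an offspring = 0.5 (one parent–offspring link: r = (1/2)^1 = 1/2).
Hamilton's rule with n recipients of equal r: n·r·B > C, so B > C/(n·r) = 0.3/(4·0.5) = 0.15.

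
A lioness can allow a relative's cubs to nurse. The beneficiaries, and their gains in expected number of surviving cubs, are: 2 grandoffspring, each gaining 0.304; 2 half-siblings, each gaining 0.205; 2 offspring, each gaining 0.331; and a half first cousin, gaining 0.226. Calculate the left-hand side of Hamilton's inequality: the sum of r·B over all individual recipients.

r to a grandoffspring = 0.25 (two parent–offspring links: r = (1/2)^2 = 1/4).
r to a half-sibling = 1/4 (half-sibs share one parent — one path of length 2: r = (1/2)^2 = 1/4).
r to an offspring = 1/2 (one parent–offspring link: r = (1/2)^1 = 1/2).
r to a half first cousin = 1/16 (half first cousins share one grandparent — one path of length 4: r = (1/2)^4 = 1/16).
Summing one r·B term per recipient: 2·0.25·0.304 + 2·0.25·0.205 + 2·0.5·0.331 + 1·0.0625·0.226 = 0.599625.

0.599625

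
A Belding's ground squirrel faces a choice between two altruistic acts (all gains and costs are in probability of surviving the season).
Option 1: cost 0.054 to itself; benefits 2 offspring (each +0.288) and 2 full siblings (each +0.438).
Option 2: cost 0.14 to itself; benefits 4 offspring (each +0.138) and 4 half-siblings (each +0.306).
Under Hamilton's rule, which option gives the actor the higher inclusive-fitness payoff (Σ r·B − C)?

Option 1: r to an offspring = 0.5.
Option 1: r to a full sibling = 0.5.
Option 1: Σ r·B − C = (2·0.5·0.288 + 2·0.5·0.438) − 0.054 = 0.672.
Option 2: r to an offspring = 0.5.
Option 2: r to a half-sibling = 0.25.
Option 2: Σ r·B − C = (4·0.5·0.138 + 4·0.25·0.306) − 0.14 = 0.442.
Option 1 has the higher net inclusive-fitness payoff.

Option 1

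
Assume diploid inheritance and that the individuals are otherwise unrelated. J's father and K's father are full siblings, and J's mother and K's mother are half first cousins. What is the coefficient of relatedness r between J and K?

0.140625

With two independent routes of shared ancestry, r is the sum of the two contributions.
J and K are related in two ways: first cousins through their fathers (r = 1/8) and half second cousins through their mothers (r = 1/64).
r = 1/8 + 1/64 = 0.140625.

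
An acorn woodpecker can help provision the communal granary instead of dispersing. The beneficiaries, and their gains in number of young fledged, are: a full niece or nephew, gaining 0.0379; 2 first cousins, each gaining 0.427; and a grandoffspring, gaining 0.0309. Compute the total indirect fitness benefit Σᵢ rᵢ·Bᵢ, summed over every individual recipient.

0.12395

r to a full niece or nephew = 0.25 (full aunt/uncle↔niece/nephew: two paths of length 3 through the shared grandparent pair: r = 2·(1/2)^3 = 1/4).
r to a first cousin = 0.125 (first cousins share one grandparent pair — two paths of length 4: r = 2·(1/2)^4 = 1/8).
r to a grandoffspring = 1/4 (two parent–offspring links: r = (1/2)^2 = 1/4).
Summing one r·B term per recipient: 1·0.25·0.0379 + 2·0.125·0.427 + 1·0.25·0.0309 = 0.12395.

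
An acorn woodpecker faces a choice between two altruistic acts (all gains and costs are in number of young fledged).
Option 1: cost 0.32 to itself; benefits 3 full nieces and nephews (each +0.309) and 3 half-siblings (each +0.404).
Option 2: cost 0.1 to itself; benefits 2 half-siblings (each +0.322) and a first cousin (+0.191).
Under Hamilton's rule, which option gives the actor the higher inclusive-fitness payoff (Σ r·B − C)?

Option 1

Option 1: r to a full niece or nephew = 0.25.
Option 1: r to a half-sibling = 0.25.
Option 1: Σ r·B − C = (3·0.25·0.309 + 3·0.25·0.404) − 0.32 = 0.21475.
Option 2: r to a half-sibling = 0.25.
Option 2: r to a first cousin = 0.125.
Option 2: Σ r·B − C = (2·0.25·0.322 + 1·0.125·0.191) − 0.1 = 0.084875.
Option 1 has the higher net inclusive-fitness payoff.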